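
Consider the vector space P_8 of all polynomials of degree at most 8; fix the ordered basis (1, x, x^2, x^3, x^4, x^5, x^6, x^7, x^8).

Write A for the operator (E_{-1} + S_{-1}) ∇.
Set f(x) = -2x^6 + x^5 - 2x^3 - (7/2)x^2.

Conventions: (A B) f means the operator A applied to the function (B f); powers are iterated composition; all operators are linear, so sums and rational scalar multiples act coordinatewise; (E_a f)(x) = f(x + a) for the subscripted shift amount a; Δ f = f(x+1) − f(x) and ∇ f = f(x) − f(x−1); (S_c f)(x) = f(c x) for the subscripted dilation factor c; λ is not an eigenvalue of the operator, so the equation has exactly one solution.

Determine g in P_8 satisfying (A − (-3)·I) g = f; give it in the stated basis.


g(x) = -(2/3)x^6 + (1/3)x^5 - (130/9)x^4 + (254/9)x^3 - (4237/18)x^2 + (1978/9)x - 5674/9

write g with unknown coordinates in the stated basis and equate coefficients in (A − (-3)·I) g = f
solving from the highest basis element down gives g = -(2/3)x^6 + (1/3)x^5 - (130/9)x^4 + (254/9)x^3 - (4237/18)x^2 + (1978/9)x - 5674/9
check: A g = (130/3)x^4 - (260/3)x^3 + (2108/3)x^2 - (1978/3)x + 5674/3
so A g − (-3)·g = -2x^6 + x^5 - 2x^3 - (7/2)x^2 = f ✓


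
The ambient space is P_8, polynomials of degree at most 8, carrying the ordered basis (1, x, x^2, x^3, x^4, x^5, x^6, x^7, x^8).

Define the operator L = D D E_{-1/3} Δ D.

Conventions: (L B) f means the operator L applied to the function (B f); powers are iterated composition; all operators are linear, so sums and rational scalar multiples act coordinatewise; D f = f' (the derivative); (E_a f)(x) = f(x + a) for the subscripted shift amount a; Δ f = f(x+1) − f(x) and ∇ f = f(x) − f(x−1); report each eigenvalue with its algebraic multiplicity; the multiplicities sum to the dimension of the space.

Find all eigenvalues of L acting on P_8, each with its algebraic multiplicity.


image of 1: 0
image of x: 0
image of x^2: 0
image of x^3: 0
image of x^4: 24
image of x^5: 120x + 20
image of x^6: 360x^2 + 120x + 40
image of x^7: 840x^3 + 420x^2 + 280x + 350/9
image of x^8: 1680x^4 + 1120x^3 + 1120x^2 + (2800/9)x + 1232/27
the matrix is upper triangular; its diagonal is (0, 0, 0, 0, 0, 0, 0, 0, 0)
for a triangular matrix the eigenvalues are the diagonal entries, with algebraic multiplicity their repetition count

λ = 0 (multiplicity 9)


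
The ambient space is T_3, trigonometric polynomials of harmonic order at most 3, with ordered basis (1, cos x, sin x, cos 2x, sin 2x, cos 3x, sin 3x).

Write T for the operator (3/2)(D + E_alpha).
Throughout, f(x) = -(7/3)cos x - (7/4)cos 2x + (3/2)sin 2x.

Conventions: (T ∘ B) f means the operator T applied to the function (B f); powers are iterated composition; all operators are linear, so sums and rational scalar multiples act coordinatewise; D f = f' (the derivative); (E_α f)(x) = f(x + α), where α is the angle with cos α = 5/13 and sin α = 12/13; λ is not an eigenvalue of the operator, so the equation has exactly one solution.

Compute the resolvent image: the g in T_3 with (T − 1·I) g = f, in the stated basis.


write g with unknown coordinates in the stated basis and equate coefficients in (T − 1·I) g = f
solving from the highest basis element down gives g = (77/663)cos x - (175/221)sin x - (3379/28058)cos 2x - (6894/14029)sin 2x
check: T g = -(490/221)cos x - (175/221)sin x - (104961/56116)cos 2x + (28299/28058)sin 2x
so T g − 1·g = -(7/3)cos x - (7/4)cos 2x + (3/2)sin 2x = f ✓

the result is g(x) = (77/663)cos x - (175/221)sin x - (3379/28058)cos 2x - (6894/14029)sin 2x


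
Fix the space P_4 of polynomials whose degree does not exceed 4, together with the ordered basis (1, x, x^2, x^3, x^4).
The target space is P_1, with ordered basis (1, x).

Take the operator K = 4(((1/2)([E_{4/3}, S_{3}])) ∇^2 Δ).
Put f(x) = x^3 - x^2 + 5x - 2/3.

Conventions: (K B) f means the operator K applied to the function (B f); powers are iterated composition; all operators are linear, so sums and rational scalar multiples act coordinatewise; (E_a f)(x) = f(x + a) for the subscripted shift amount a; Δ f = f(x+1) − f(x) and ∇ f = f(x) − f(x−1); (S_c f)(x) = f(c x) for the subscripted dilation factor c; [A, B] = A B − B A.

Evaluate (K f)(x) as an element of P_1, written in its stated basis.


Δ f = 3x^2 + x + 5
∇ Δ f = 6x - 2
∇ ∇ Δ f = 6
S_{3} ∇^2 Δ f = 6
E_{4/3} S_{3} ∇^2 Δ f = 6
E_{4/3} ∇^2 Δ f = 6
S_{3} E_{4/3} ∇^2 Δ f = 6
[E_{4/3}, S_{3}] ∇^2 Δ f = 0
((1/2)([E_{4/3}, S_{3}])) ∇^2 Δ f = 0
(4(((1/2)([E_{4/3}, S_{3}])) ∇^2 Δ)) f = 0

the result is g(x) = 0


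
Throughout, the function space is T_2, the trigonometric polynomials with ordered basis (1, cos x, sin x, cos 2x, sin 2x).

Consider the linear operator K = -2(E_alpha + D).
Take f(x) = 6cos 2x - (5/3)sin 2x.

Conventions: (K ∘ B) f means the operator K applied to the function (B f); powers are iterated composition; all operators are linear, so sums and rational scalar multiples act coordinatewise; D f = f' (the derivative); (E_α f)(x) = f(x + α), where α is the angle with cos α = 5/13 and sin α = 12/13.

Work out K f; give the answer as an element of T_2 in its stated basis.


the result is g(x) = (8864/507)cos 2x + (15298/507)sin 2x

E_alpha f = -(914/169)cos 2x - (1565/507)sin 2x
D f = -(10/3)cos 2x - 12sin 2x
(E_alpha + D) f = -(4432/507)cos 2x - (7649/507)sin 2x
(-2(E_alpha + D)) f = (8864/507)cos 2x + (15298/507)sin 2x


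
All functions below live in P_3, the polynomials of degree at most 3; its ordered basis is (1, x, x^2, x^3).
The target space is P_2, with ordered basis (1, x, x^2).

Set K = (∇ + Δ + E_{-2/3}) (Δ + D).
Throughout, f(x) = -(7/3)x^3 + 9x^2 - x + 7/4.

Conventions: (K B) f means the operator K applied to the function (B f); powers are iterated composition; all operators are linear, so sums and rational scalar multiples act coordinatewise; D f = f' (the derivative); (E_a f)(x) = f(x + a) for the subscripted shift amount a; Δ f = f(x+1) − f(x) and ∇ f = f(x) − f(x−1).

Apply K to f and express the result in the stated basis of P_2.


g(x) = -14x^2 - (25/3)x + 334/9

Δ f = -7x^2 + 11x + 17/3
D f = -7x^2 + 18x - 1
(Δ + D) f = -14x^2 + 29x + 14/3
∇ (Δ + D) f = -28x + 43
Δ (Δ + D) f = -28x + 15
E_{-2/3} (Δ + D) f = -14x^2 + (143/3)x - 188/9
(∇ + Δ + E_{-2/3}) (Δ + D) f = -14x^2 - (25/3)x + 334/9


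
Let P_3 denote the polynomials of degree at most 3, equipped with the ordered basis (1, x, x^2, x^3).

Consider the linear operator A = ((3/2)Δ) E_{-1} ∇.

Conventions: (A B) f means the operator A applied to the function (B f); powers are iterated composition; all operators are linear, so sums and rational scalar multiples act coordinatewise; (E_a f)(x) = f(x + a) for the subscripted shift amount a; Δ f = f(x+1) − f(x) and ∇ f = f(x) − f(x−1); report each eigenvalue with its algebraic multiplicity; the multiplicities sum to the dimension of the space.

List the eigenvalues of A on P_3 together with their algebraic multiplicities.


λ = 0 (multiplicity 4)

image of 1: 0
image of x: 0
image of x^2: 3
image of x^3: 9x - 9
the matrix is upper triangular; its diagonal is (0, 0, 0, 0)
for a triangular matrix the eigenvalues are the diagonal entries, with algebraic multiplicity their repetition count


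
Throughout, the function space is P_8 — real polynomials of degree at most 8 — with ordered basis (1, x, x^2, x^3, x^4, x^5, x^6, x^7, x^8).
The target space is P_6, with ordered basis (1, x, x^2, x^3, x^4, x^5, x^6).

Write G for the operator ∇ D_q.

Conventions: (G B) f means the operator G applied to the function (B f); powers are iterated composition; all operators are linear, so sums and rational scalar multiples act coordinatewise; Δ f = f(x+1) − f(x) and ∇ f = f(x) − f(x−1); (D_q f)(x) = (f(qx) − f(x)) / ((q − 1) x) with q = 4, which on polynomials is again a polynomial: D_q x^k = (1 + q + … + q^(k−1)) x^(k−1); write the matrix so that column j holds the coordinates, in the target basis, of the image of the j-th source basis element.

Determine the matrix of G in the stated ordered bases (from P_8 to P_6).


the matrix is [[0, 0, 5, -21, 85, -341, 1365, -5461, 21845]; [0, 0, 0, 42, -255, 1364, -6825, 32766, -152915]; [0, 0, 0, 0, 255, -2046, 13650, -81915, 458745]; [0, 0, 0, 0, 0, 1364, -13650, 109220, -764575]; [0, 0, 0, 0, 0, 0, 6825, -81915, 764575]; [0, 0, 0, 0, 0, 0, 0, 32766, -458745]; [0, 0, 0, 0, 0, 0, 0, 0, 152915]] (rows listed top to bottom)

image of 1: 0
image of x: 0
image of x^2: 5
image of x^3: 42x - 21
image of x^4: 255x^2 - 255x + 85
image of x^5: 1364x^3 - 2046x^2 + 1364x - 341
image of x^6: 6825x^4 - 13650x^3 + 13650x^2 - 6825x + 1365
image of x^7: 32766x^5 - 81915x^4 + 109220x^3 - 81915x^2 + 32766x - 5461
image of x^8: 152915x^6 - 458745x^5 + 764575x^4 - 764575x^3 + 458745x^2 - 152915x + 21845
each image's coordinates form column j of the matrix


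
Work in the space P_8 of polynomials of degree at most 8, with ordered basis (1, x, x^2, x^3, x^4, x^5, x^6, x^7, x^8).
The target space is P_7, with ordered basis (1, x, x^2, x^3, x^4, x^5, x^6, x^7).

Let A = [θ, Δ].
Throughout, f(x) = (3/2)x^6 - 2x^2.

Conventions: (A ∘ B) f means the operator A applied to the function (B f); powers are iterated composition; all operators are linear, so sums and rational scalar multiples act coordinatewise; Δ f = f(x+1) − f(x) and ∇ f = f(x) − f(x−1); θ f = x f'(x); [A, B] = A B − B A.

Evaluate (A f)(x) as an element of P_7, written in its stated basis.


Δ f = 9x^5 + (45/2)x^4 + 30x^3 + (45/2)x^2 + 5x - 1/2
θ Δ f = 45x^5 + 90x^4 + 90x^3 + 45x^2 + 5x
θ f = 9x^6 - 4x^2
Δ θ f = 54x^5 + 135x^4 + 180x^3 + 135x^2 + 46x + 5
[θ, Δ] f = -9x^5 - 45x^4 - 90x^3 - 90x^2 - 41x - 5

the result is g(x) = -9x^5 - 45x^4 - 90x^3 - 90x^2 - 41x - 5


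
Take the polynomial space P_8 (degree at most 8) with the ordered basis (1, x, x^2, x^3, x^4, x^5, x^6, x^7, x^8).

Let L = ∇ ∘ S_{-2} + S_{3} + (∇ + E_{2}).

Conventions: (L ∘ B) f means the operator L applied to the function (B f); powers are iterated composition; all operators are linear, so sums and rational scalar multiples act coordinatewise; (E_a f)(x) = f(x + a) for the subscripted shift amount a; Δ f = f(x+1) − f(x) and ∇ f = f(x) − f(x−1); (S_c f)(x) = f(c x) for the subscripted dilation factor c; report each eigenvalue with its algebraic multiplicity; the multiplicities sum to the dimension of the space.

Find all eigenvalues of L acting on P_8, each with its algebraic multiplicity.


λ = 2 (multiplicity 1), λ = 4 (multiplicity 1), λ = 10 (multiplicity 1), λ = 28 (multiplicity 1), λ = 82 (multiplicity 1), λ = 244 (multiplicity 1), λ = 730 (multiplicity 1), λ = 2188 (multiplicity 1), λ = 6562 (multiplicity 1)

image of 1: 2
image of x: 4x + 1
image of x^2: 10x^2 + 14x - 1
image of x^3: 28x^3 - 15x^2 + 33x + 1
image of x^4: 82x^4 + 76x^3 - 78x^2 + 100x - 1
image of x^5: 244x^5 - 145x^4 + 350x^3 - 230x^2 + 235x + 1
image of x^6: 730x^6 + 402x^5 - 915x^4 + 1460x^3 - 735x^2 + 582x - 1
image of x^7: 2188x^7 - 875x^6 + 2751x^5 - 4165x^4 + 5005x^3 - 1995x^2 + 1337x + 1
image of x^8: 6562x^8 + 2072x^7 - 7084x^6 + 14840x^5 - 16870x^4 + 16184x^3 - 5404x^2 + 3080x - 1
the matrix is upper triangular; its diagonal is (2, 4, 10, 28, 82, 244, 730, 2188, 6562)
for a triangular matrix the eigenvalues are the diagonal entries, with algebraic multiplicity their repetition count


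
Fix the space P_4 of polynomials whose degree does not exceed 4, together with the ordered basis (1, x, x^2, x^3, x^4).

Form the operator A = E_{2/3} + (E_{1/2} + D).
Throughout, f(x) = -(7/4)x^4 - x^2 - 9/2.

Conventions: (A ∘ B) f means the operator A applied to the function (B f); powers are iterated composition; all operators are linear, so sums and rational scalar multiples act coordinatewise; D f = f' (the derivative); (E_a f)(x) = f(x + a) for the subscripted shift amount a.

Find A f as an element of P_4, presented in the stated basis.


the image equals g(x) = -(7/2)x^4 - (91/6)x^3 - (223/24)x^2 - (1573/216)x - 52615/5184

E_{2/3} f = -(7/4)x^4 - (14/3)x^3 - (17/3)x^2 - (92/27)x - 857/162
E_{1/2} f = -(7/4)x^4 - (7/2)x^3 - (29/8)x^2 - (15/8)x - 311/64
D f = -7x^3 - 2x
(E_{1/2} + D) f = -(7/4)x^4 - (21/2)x^3 - (29/8)x^2 - (31/8)x - 311/64
(E_{2/3} + (E_{1/2} + D)) f = -(7/2)x^4 - (91/6)x^3 - (223/24)x^2 - (1573/216)x - 52615/5184


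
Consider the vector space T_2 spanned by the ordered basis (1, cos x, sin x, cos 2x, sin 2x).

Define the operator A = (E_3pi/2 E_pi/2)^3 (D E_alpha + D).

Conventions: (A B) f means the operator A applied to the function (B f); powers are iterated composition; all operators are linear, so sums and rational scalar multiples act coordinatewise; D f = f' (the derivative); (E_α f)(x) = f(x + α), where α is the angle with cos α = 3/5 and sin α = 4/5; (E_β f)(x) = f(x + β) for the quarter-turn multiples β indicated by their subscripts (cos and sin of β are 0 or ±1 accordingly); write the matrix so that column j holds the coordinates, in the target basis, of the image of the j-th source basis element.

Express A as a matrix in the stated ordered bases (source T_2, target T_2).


the matrix is [[0, 0, 0, 0, 0]; [0, -4/5, 8/5, 0, 0]; [0, -8/5, -4/5, 0, 0]; [0, 0, 0, -48/25, 36/25]; [0, 0, 0, -36/25, -48/25]] (rows listed top to bottom)

image of 1: 0
image of cos x: -(4/5)cos x - (8/5)sin x
image of sin x: (8/5)cos x - (4/5)sin x
image of cos 2x: -(48/25)cos 2x - (36/25)sin 2x
image of sin 2x: (36/25)cos 2x - (48/25)sin 2x
each image's coordinates form column j of the matrix


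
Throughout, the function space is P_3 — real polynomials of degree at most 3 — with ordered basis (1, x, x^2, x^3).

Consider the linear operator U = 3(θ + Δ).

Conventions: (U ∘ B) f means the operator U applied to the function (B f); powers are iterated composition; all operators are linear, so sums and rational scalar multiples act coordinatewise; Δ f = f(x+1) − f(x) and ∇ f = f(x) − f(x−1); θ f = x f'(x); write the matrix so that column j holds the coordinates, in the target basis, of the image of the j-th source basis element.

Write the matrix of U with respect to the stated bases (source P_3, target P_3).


image of 1: 0
image of x: 3x + 3
image of x^2: 6x^2 + 6x + 3
image of x^3: 9x^3 + 9x^2 + 9x + 3
each image's coordinates form column j of the matrix

the matrix is [[0, 3, 3, 3]; [0, 3, 6, 9]; [0, 0, 6, 9]; [0, 0, 0, 9]] (rows listed top to bottom)


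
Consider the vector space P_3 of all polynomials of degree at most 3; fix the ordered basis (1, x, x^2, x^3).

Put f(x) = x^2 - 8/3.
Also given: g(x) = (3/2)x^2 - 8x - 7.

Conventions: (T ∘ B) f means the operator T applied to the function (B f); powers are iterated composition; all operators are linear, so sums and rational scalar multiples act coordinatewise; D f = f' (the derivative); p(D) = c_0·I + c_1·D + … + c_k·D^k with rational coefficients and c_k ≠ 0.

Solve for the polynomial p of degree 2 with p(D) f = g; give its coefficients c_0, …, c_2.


D^0 f = x^2 - 8/3
D^1 f = 2x
D^2 f = 2
matching coefficients of g against c_0 f + c_1 Df + … from the top degree down determines the c_i
solution: c_0 = 3/2, c_1 = -4, c_2 = -3/2

c_0 = 3/2, c_1 = -4, c_2 = -3/2


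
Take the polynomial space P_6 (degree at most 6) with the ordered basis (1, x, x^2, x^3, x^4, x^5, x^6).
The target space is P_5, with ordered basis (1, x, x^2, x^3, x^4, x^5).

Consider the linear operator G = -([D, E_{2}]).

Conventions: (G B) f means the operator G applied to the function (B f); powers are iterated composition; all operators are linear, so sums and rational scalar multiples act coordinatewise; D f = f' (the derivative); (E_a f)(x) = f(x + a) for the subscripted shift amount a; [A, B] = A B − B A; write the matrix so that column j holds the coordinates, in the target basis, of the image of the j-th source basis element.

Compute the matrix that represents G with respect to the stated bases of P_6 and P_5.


the matrix is [[0, 0, 0, 0, 0, 0, 0]; [0, 0, 0, 0, 0, 0, 0]; [0, 0, 0, 0, 0, 0, 0]; [0, 0, 0, 0, 0, 0, 0]; [0, 0, 0, 0, 0, 0, 0]; [0, 0, 0, 0, 0, 0, 0]] (rows listed top to bottom)

image of 1: 0
image of x: 0
image of x^2: 0
image of x^3: 0
image of x^4: 0
image of x^5: 0
image of x^6: 0
each image's coordinates form column j of the matrix


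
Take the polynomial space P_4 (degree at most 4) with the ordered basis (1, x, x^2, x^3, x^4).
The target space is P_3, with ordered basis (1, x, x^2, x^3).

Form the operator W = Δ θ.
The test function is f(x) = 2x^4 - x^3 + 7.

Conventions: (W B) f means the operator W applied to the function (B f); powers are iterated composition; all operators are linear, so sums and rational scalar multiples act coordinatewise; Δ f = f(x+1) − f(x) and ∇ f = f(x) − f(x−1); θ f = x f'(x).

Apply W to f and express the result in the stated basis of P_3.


θ f = 8x^4 - 3x^3
Δ θ f = 32x^3 + 39x^2 + 23x + 5

the image equals g(x) = 32x^3 + 39x^2 + 23x + 5


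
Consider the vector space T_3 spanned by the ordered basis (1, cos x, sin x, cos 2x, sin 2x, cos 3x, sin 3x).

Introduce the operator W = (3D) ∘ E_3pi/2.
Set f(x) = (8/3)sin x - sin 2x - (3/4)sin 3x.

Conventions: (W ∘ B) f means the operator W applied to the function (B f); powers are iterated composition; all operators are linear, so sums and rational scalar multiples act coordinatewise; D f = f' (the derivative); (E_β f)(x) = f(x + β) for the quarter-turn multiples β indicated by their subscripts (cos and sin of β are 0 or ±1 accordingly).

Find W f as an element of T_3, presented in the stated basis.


E_3pi/2 f = -(8/3)cos x + sin 2x - (3/4)cos 3x
D E_3pi/2 f = (8/3)sin x + 2cos 2x + (9/4)sin 3x
(3D) E_3pi/2 f = 8sin x + 6cos 2x + (27/4)sin 3x

the result is g(x) = 8sin x + 6cos 2x + (27/4)sin 3x


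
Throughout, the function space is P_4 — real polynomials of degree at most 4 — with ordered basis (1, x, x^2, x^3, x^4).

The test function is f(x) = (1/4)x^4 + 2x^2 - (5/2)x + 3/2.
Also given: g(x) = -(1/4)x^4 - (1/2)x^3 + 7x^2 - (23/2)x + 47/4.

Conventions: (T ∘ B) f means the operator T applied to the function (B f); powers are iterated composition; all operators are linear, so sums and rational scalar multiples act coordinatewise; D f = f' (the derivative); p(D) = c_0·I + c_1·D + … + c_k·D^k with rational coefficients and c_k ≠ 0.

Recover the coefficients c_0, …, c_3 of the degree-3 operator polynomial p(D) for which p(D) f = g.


D^0 f = (1/4)x^4 + 2x^2 - (5/2)x + 3/2
D^1 f = x^3 + 4x - 5/2
D^2 f = 3x^2 + 4
D^3 f = 6x
matching coefficients of g against c_0 f + c_1 Df + … from the top degree down determines the c_i
solution: c_0 = -1, c_1 = -1/2, c_2 = 3, c_3 = -2

p(D) = -I − (1/2)·D + 3·D^2 − 2·D^3, i.e. c_0 = -1, c_1 = -1/2, c_2 = 3, c_3 = -2


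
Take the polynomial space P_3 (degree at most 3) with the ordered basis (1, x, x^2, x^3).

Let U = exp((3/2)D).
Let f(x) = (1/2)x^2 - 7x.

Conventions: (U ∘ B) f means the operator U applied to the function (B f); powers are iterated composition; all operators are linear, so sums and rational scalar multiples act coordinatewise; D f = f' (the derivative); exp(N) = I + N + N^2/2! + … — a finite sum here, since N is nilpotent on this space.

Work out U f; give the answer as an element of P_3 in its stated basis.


order-1 term: (3/2)x - 21/2
order-2 term: 9/8
the series for exp((3/2)D) f terminates at order 2
exp((3/2)D) f = (1/2)x^2 - (11/2)x - 75/8

the image equals g(x) = (1/2)x^2 - (11/2)x - 75/8


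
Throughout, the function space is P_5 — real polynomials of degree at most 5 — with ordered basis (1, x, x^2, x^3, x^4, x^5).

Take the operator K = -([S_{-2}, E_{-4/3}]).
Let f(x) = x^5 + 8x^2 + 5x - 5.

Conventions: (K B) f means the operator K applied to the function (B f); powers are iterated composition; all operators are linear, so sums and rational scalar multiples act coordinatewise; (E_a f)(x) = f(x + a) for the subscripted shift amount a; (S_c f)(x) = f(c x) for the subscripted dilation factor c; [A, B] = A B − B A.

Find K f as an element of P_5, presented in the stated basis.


the image equals g(x) = 320x^4 - (1280/3)x^3 + (2560/3)x^2 - (16256/27)x + 16340/81

E_{-4/3} f = x^5 - (20/3)x^4 + (160/9)x^3 - (424/27)x^2 - (43/81)x - 403/243
S_{-2} E_{-4/3} f = -32x^5 - (320/3)x^4 - (1280/9)x^3 - (1696/27)x^2 + (86/81)x - 403/243
S_{-2} f = -32x^5 + 32x^2 - 10x - 5
E_{-4/3} S_{-2} f = -32x^5 + (640/3)x^4 - (5120/9)x^3 + (21344/27)x^2 - (48682/81)x + 48617/243
[S_{-2}, E_{-4/3}] f = -320x^4 + (1280/3)x^3 - (2560/3)x^2 + (16256/27)x - 16340/81
(-([S_{-2}, E_{-4/3}])) f = 320x^4 - (1280/3)x^3 + (2560/3)x^2 - (16256/27)x + 16340/81


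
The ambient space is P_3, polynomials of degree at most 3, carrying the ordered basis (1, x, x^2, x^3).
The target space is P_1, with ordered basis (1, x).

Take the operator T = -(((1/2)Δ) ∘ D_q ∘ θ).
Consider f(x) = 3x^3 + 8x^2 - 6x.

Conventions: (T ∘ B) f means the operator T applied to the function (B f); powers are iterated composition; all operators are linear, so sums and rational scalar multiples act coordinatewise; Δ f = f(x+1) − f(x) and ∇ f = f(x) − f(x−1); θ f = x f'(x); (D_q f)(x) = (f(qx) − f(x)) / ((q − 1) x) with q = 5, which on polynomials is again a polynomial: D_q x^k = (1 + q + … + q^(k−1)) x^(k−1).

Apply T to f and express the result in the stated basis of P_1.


θ f = 9x^3 + 16x^2 - 6x
D_q θ f = 279x^2 + 96x - 6
Δ (D_q ∘ θ) f = 558x + 375
((1/2)Δ) (D_q ∘ θ) f = 279x + 375/2
(-(((1/2)Δ) ∘ D_q ∘ θ)) f = -279x - 375/2

the result is g(x) = -279x - 375/2


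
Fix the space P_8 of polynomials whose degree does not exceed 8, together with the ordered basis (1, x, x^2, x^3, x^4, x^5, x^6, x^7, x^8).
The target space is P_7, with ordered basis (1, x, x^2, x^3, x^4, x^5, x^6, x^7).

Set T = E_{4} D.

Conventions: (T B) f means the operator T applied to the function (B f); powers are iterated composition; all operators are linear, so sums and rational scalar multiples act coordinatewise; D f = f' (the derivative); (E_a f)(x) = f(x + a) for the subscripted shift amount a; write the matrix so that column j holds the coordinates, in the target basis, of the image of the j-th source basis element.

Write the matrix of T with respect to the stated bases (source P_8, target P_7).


image of 1: 0
image of x: 1
image of x^2: 2x + 8
image of x^3: 3x^2 + 24x + 48
image of x^4: 4x^3 + 48x^2 + 192x + 256
image of x^5: 5x^4 + 80x^3 + 480x^2 + 1280x + 1280
image of x^6: 6x^5 + 120x^4 + 960x^3 + 3840x^2 + 7680x + 6144
image of x^7: 7x^6 + 168x^5 + 1680x^4 + 8960x^3 + 26880x^2 + 43008x + 28672
image of x^8: 8x^7 + 224x^6 + 2688x^5 + 17920x^4 + 71680x^3 + 172032x^2 + 229376x + 131072
each image's coordinates form column j of the matrix

the matrix is [[0, 1, 8, 48, 256, 1280, 6144, 28672, 131072]; [0, 0, 2, 24, 192, 1280, 7680, 43008, 229376]; [0, 0, 0, 3, 48, 480, 3840, 26880, 172032]; [0, 0, 0, 0, 4, 80, 960, 8960, 71680]; [0, 0, 0, 0, 0, 5, 120, 1680, 17920]; [0, 0, 0, 0, 0, 0, 6, 168, 2688]; [0, 0, 0, 0, 0, 0, 0, 7, 224]; [0, 0, 0, 0, 0, 0, 0, 0, 8]] (rows listed top to bottom)


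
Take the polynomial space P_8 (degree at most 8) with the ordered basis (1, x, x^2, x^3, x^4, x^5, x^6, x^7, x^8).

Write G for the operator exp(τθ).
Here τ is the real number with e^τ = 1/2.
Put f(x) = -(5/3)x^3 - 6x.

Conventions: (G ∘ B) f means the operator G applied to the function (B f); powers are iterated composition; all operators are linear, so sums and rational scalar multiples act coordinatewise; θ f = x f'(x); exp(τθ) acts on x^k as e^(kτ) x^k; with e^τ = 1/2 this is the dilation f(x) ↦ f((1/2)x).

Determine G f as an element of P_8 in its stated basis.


g(x) = -(5/24)x^3 - 3x

exp(τθ) x^k = e^(kτ) x^k; with e^τ = 1/2 this sends x^k to (1/2)^k x^k
x ↦ 1/2 x
x^3 ↦ 1/8 x^3
applying this coordinatewise to f: exp(τθ) f = -(5/24)x^3 - 3x


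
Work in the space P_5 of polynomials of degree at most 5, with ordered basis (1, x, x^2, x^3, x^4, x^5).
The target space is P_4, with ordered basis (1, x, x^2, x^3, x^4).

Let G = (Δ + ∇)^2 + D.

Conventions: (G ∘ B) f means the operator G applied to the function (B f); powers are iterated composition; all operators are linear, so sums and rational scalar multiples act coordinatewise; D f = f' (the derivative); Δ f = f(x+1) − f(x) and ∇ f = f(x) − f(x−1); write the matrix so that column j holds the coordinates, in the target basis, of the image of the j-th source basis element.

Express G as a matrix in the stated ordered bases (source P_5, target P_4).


image of 1: 0
image of x: 1
image of x^2: 2x + 8
image of x^3: 3x^2 + 24x
image of x^4: 4x^3 + 48x^2 + 32
image of x^5: 5x^4 + 80x^3 + 160x
each image's coordinates form column j of the matrix

the matrix is [[0, 1, 8, 0, 32, 0]; [0, 0, 2, 24, 0, 160]; [0, 0, 0, 3, 48, 0]; [0, 0, 0, 0, 4, 80]; [0, 0, 0, 0, 0, 5]] (rows listed top to bottom)


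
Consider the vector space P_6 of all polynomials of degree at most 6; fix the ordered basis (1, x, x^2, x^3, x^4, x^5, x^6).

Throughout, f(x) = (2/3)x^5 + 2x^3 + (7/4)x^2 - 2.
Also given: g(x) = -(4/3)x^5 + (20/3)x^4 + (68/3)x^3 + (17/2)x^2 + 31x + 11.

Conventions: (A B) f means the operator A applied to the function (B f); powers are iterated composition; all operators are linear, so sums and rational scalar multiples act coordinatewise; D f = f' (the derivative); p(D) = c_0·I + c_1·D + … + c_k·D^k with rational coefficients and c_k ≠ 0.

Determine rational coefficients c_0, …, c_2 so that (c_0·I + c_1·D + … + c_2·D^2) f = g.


p(D) = -2·I + 2·D + 2·D^2, i.e. c_0 = -2, c_1 = 2, c_2 = 2

D^0 f = (2/3)x^5 + 2x^3 + (7/4)x^2 - 2
D^1 f = (10/3)x^4 + 6x^2 + (7/2)x
D^2 f = (40/3)x^3 + 12x + 7/2
matching coefficients of g against c_0 f + c_1 Df + … from the top degree down determines the c_i
solution: c_0 = -2, c_1 = 2, c_2 = 2


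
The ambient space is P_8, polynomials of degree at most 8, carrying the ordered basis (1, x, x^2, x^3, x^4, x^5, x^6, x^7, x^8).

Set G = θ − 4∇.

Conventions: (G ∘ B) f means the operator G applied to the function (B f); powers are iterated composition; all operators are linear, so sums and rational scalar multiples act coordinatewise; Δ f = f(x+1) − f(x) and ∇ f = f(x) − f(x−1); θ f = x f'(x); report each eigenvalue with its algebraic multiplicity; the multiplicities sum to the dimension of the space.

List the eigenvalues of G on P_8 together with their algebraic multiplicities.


image of 1: 0
image of x: x - 4
image of x^2: 2x^2 - 8x + 4
image of x^3: 3x^3 - 12x^2 + 12x - 4
image of x^4: 4x^4 - 16x^3 + 24x^2 - 16x + 4
image of x^5: 5x^5 - 20x^4 + 40x^3 - 40x^2 + 20x - 4
image of x^6: 6x^6 - 24x^5 + 60x^4 - 80x^3 + 60x^2 - 24x + 4
image of x^7: 7x^7 - 28x^6 + 84x^5 - 140x^4 + 140x^3 - 84x^2 + 28x - 4
image of x^8: 8x^8 - 32x^7 + 112x^6 - 224x^5 + 280x^4 - 224x^3 + 112x^2 - 32x + 4
the matrix is upper triangular; its diagonal is (0, 1, 2, 3, 4, 5, 6, 7, 8)
for a triangular matrix the eigenvalues are the diagonal entries, with algebraic multiplicity their repetition count

λ = 0 (multiplicity 1), λ = 1 (multiplicity 1), λ = 2 (multiplicity 1), λ = 3 (multiplicity 1), λ = 4 (multiplicity 1), λ = 5 (multiplicity 1), λ = 6 (multiplicity 1), λ = 7 (multiplicity 1), λ = 8 (multiplicity 1)


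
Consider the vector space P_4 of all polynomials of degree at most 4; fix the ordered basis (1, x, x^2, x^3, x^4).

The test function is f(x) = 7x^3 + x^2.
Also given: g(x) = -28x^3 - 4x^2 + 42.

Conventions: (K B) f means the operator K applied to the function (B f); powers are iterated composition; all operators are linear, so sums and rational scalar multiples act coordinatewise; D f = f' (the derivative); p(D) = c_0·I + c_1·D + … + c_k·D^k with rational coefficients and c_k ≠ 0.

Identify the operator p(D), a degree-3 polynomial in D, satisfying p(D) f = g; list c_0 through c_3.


c_0 = -4, c_1 = 0, c_2 = 0, c_3 = 1

D^0 f = 7x^3 + x^2
D^1 f = 21x^2 + 2x
D^2 f = 42x + 2
D^3 f = 42
matching coefficients of g against c_0 f + c_1 Df + … from the top degree down determines the c_i
solution: c_0 = -4, c_1 = 0, c_2 = 0, c_3 = 1


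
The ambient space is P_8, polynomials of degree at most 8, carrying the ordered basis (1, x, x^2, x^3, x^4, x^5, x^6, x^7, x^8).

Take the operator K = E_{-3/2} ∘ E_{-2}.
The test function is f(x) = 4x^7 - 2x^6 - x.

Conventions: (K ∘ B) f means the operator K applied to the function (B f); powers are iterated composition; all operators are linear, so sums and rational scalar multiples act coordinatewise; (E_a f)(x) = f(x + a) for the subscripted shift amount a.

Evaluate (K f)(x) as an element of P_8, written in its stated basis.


the image equals g(x) = 4x^7 - 100x^6 + 1071x^5 - 6370x^4 + (90895/4)x^3 - (194481/4)x^2 + (924369/16)x - 117635/4

E_{-2} f = 4x^7 - 58x^6 + 360x^5 - 1240x^4 + 2560x^3 - 3168x^2 + 2175x - 638
E_{-3/2} E_{-2} f = 4x^7 - 100x^6 + 1071x^5 - 6370x^4 + (90895/4)x^3 - (194481/4)x^2 + (924369/16)x - 117635/4


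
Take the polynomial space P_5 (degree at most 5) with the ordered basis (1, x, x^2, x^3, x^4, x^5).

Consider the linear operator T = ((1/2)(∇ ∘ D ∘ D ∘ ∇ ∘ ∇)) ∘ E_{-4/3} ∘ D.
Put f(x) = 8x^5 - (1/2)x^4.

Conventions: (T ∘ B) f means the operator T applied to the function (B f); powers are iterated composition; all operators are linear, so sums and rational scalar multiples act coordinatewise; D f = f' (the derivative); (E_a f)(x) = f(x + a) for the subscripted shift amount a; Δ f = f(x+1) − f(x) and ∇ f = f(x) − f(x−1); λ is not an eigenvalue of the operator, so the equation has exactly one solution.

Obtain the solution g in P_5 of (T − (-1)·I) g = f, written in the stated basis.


write g with unknown coordinates in the stated basis and equate coefficients in (T − (-1)·I) g = f
solving from the highest basis element down gives g = 8x^5 - (1/2)x^4
check: T g = 0
so T g − (-1)·g = 8x^5 - (1/2)x^4 = f ✓

g(x) = 8x^5 - (1/2)x^4


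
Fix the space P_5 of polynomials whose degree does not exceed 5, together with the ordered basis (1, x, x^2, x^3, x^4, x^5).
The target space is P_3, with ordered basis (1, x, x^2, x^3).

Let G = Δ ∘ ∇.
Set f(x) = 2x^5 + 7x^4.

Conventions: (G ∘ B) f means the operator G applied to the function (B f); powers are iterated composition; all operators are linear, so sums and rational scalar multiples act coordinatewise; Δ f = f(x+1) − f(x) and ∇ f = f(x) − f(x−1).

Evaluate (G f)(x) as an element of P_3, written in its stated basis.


∇ f = 10x^4 + 8x^3 - 22x^2 + 18x - 5
Δ ∇ f = 40x^3 + 84x^2 + 20x + 14

the image equals g(x) = 40x^3 + 84x^2 + 20x + 14


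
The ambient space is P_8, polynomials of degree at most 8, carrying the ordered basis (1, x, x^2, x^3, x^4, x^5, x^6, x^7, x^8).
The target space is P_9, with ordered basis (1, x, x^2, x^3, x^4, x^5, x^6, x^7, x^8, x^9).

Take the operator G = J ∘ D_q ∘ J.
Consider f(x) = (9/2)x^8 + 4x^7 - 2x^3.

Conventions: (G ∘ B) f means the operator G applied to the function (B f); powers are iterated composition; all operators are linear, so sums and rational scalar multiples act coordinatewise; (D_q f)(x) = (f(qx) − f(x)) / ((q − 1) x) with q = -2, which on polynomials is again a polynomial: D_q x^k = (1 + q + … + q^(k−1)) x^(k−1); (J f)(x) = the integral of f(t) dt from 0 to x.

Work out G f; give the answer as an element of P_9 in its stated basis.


the image equals g(x) = (19/2)x^9 - (85/16)x^8 + (5/8)x^4

J f = (1/2)x^9 + (1/2)x^8 - (1/2)x^4
D_q J f = (171/2)x^8 - (85/2)x^7 + (5/2)x^3
J D_q J f = (19/2)x^9 - (85/16)x^8 + (5/8)x^4


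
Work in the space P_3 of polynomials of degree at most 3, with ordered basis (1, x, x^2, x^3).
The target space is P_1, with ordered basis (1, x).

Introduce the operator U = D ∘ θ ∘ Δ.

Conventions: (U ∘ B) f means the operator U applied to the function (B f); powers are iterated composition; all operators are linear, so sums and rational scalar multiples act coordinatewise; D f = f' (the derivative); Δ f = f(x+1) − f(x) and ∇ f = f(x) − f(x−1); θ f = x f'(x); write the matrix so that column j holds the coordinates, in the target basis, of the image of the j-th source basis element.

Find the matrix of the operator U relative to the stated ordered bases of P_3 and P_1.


image of 1: 0
image of x: 0
image of x^2: 2
image of x^3: 12x + 3
each image's coordinates form column j of the matrix

the matrix is [[0, 0, 2, 3]; [0, 0, 0, 12]] (rows listed top to bottom)


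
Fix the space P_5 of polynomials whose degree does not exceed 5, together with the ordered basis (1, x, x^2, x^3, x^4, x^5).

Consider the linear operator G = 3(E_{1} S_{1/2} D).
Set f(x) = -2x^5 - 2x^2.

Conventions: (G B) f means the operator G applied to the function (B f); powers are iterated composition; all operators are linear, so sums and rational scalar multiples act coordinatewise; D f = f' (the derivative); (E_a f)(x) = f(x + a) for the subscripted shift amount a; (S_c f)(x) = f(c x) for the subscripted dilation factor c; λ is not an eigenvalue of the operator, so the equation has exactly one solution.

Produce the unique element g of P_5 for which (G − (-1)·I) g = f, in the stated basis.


write g with unknown coordinates in the stated basis and equate coefficients in (G − (-1)·I) g = f
solving from the highest basis element down gives g = -2x^5 + (15/8)x^4 + (75/16)x^3 - (623/64)x^2 + (459/64)x - 243/64
check: G g = -(15/8)x^4 - (75/16)x^3 + (495/64)x^2 - (459/64)x + 243/64
so G g − (-1)·g = -2x^5 - 2x^2 = f ✓

the image equals g(x) = -2x^5 + (15/8)x^4 + (75/16)x^3 - (623/64)x^2 + (459/64)x - 243/64


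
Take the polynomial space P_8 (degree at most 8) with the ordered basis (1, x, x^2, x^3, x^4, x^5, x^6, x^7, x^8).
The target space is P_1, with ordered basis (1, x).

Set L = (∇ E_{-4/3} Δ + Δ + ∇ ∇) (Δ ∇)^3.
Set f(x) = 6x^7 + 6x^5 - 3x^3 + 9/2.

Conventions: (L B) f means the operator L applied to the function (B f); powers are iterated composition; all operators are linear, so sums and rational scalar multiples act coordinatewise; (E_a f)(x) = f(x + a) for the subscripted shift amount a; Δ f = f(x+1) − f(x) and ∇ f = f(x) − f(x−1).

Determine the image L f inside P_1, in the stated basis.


g(x) = 30240

∇ f = 42x^6 - 126x^5 + 240x^4 - 270x^3 + 177x^2 - 63x + 9
Δ ∇ f = 252x^5 + 540x^3 + 126x
∇ (Δ ∇) f = 1260x^4 - 2520x^3 + 4140x^2 - 2880x + 918
Δ ∇ (Δ ∇) f = 5040x^3 + 5760x
∇ (Δ ∇) (Δ ∇) f = 15120x^2 - 15120x + 10800
Δ ∇ (Δ ∇) (Δ ∇) f = 30240x
Δ (Δ ∇)^3 f = 30240
E_{-4/3} Δ (Δ ∇)^3 f = 30240
∇ E_{-4/3} Δ (Δ ∇)^3 f = 0
Δ (Δ ∇)^3 f = 30240
∇ (Δ ∇)^3 f = 30240
∇ ∇ (Δ ∇)^3 f = 0
(∇ E_{-4/3} Δ + Δ + ∇ ∇) (Δ ∇)^3 f = 30240


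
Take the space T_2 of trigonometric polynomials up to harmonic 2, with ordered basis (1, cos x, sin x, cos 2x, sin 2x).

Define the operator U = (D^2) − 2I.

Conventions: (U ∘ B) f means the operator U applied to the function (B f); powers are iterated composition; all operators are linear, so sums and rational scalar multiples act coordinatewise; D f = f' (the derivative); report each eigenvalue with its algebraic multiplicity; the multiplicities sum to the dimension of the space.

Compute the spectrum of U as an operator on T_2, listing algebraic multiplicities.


λ = -6 (multiplicity 2), λ = -3 (multiplicity 2), λ = -2 (multiplicity 1)

image of 1: -2
image of cos x: -3cos x
image of sin x: -3sin x
image of cos 2x: -6cos 2x
image of sin 2x: -6sin 2x
the matrix is diagonal; its diagonal is (-2, -3, -3, -6, -6)
for a triangular matrix the eigenvalues are the diagonal entries, with algebraic multiplicity their repetition count


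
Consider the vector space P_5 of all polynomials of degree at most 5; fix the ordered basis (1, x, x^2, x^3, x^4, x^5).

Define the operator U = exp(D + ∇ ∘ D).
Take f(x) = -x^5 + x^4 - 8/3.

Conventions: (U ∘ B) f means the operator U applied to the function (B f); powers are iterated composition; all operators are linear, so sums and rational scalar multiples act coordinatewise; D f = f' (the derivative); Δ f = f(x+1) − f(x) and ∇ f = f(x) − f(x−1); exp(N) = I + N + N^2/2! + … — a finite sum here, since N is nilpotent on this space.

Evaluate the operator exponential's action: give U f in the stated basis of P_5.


order-1 term: -5x^4 - 16x^3 + 42x^2 - 32x + 9
order-2 term: -10x^3 - 54x^2 + 24x + 40
order-3 term: -10x^2 - 56x - 18
order-4 term: -5x - 19
order-5 term: -1
the series for exp(D + ∇ ∘ D) f terminates at order 5
exp(D + ∇ ∘ D) f = -x^5 - 4x^4 - 26x^3 - 22x^2 - 69x + 25/3

the result is g(x) = -x^5 - 4x^4 - 26x^3 - 22x^2 - 69x + 25/3


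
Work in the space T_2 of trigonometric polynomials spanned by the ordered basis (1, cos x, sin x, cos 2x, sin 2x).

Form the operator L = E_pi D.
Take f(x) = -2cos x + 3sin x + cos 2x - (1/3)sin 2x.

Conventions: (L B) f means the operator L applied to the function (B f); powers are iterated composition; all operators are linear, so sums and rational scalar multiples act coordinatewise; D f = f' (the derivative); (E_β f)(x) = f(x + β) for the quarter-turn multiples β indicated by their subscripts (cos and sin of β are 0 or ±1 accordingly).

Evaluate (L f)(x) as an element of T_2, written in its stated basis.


D f = 3cos x + 2sin x - (2/3)cos 2x - 2sin 2x
E_pi D f = -3cos x - 2sin x - (2/3)cos 2x - 2sin 2x

the result is g(x) = -3cos x - 2sin x - (2/3)cos 2x - 2sin 2x


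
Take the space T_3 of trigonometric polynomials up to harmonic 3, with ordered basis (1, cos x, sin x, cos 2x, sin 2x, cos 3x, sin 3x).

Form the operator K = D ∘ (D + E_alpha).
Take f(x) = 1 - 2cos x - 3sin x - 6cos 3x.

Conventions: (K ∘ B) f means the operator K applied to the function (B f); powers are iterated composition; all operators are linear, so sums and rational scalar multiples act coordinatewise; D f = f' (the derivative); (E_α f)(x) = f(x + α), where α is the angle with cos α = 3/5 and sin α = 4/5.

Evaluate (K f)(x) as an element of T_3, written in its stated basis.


the image equals g(x) = (9/5)cos x + (33/5)sin x + (7542/125)cos 3x - (2106/125)sin 3x

D f = -3cos x + 2sin x + 18sin 3x
E_alpha f = 1 - (18/5)cos x - (1/5)sin x + (702/125)cos 3x + (264/125)sin 3x
(D + E_alpha) f = 1 - (33/5)cos x + (9/5)sin x + (702/125)cos 3x + (2514/125)sin 3x
D (D + E_alpha) f = (9/5)cos x + (33/5)sin x + (7542/125)cos 3x - (2106/125)sin 3x


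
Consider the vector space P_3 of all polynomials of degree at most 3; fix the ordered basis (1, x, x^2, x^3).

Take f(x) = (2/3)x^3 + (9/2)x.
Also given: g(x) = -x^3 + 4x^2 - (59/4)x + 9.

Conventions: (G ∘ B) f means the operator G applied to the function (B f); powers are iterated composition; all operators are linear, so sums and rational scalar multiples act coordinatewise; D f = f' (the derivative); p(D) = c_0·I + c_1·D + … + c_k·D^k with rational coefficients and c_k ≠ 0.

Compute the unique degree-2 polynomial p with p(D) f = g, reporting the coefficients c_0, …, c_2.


p(D) = -(3/2)·I + 2·D − 2·D^2, i.e. c_0 = -3/2, c_1 = 2, c_2 = -2

D^0 f = (2/3)x^3 + (9/2)x
D^1 f = 2x^2 + 9/2
D^2 f = 4x
matching coefficients of g against c_0 f + c_1 Df + … from the top degree down determines the c_i
solution: c_0 = -3/2, c_1 = 2, c_2 = -2


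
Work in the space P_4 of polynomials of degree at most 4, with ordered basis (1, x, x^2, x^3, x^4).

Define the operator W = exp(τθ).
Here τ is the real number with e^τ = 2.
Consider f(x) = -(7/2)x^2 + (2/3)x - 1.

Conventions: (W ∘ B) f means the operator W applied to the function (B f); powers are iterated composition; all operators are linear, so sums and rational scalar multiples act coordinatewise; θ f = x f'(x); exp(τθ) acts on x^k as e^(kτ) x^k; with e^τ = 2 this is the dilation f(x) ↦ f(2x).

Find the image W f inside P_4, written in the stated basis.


exp(τθ) x^k = e^(kτ) x^k; with e^τ = 2 this sends x^k to 2^k x^k
x ↦ 2 x
x^2 ↦ 4 x^2
applying this coordinatewise to f: exp(τθ) f = -14x^2 + (4/3)x - 1

g(x) = -14x^2 + (4/3)x - 1


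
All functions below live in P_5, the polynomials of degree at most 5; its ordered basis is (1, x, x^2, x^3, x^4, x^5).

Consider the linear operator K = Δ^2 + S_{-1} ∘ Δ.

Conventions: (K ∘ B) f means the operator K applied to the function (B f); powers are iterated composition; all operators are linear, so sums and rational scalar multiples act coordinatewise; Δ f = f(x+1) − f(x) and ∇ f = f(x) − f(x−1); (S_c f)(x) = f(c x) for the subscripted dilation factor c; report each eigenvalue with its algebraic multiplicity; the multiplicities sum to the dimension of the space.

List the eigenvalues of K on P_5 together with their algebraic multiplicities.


λ = 0 (multiplicity 6)

image of 1: 0
image of x: 1
image of x^2: -2x + 3
image of x^3: 3x^2 + 3x + 7
image of x^4: -4x^3 + 18x^2 + 20x + 15
image of x^5: 5x^4 + 10x^3 + 70x^2 + 65x + 31
the matrix is upper triangular; its diagonal is (0, 0, 0, 0, 0, 0)
for a triangular matrix the eigenvalues are the diagonal entries, with algebraic multiplicity their repetition count
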